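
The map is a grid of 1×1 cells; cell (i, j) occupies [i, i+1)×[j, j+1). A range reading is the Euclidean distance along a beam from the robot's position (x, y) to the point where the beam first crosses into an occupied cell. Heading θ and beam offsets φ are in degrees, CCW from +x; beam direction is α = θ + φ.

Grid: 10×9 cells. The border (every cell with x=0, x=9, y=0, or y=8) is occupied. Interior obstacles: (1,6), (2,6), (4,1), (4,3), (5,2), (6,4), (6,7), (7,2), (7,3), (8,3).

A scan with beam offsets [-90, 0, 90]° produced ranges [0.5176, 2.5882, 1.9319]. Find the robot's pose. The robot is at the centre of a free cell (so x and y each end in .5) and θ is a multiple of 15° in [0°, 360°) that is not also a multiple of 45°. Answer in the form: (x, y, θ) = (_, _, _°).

(x, y, θ) = (8.5, 5.5, 105°)

Enumerate (i+0.5, j+0.5, θ) over the 46 free cells and 16 admissible headings. For each, cast all 3 beams and compare to the given ranges.
  (4.5, 4.5, 210°): beam 1 = 4.0415 ≠ 0.5176 ✗
  (5.5, 4.5, 120°): beam 1 = 0.5774 ≠ 0.5176 ✗
  (1.5, 4.5, 255°): beam 2 = 1.9319 ≠ 2.5882 ✗
  (2.5, 7.5, 165°): beam 2 = 1.5529 ≠ 2.5882 ✗
  (2.5, 5.5, 75°): beam 1 = 3.6235 ≠ 0.5176 ✗
  …
  (8.5, 5.5, 105°): r_1=0.5176, r_2=2.5882, r_3=1.9319 — all match ✓
No second candidate reproduces the full scan.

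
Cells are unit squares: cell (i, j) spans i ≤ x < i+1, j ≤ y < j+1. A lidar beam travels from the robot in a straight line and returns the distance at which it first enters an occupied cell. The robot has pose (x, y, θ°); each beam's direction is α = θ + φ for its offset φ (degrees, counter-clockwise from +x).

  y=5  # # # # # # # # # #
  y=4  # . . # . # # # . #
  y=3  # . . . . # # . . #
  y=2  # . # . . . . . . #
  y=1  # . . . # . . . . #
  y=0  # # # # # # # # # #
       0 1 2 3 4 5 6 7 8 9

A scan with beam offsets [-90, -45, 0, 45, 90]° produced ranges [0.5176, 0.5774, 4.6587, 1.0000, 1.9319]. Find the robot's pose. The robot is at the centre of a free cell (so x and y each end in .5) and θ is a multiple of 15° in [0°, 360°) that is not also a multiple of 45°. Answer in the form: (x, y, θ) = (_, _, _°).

The pose lattice has 24·16 = 384 candidates. Test each by forward raycasting.
  (8.5, 3.5, 195°): beam 1 = 1.5529 ≠ 0.5176 ✗
  (1.5, 1.5, 195°): beam 1 = 1.9319 ≠ 0.5176 ✗
  (7.5, 2.5, 255°): beam 1 = 1.9319 ≠ 0.5176 ✗
  (7.5, 3.5, 285°): beam 2 = 2.8868 ≠ 0.5774 ✗
  (7.5, 2.5, 195°): beam 1 = 1.5529 ≠ 0.5176 ✗
  …
  (4.5, 2.5, 345°): r_1=0.5176, r_2=0.5774, r_3=4.6587, r_4=1.0000, r_5=1.9319 — all match ✓
No second candidate reproduces the full scan.

(x, y, θ) = (4.5, 2.5, 345°)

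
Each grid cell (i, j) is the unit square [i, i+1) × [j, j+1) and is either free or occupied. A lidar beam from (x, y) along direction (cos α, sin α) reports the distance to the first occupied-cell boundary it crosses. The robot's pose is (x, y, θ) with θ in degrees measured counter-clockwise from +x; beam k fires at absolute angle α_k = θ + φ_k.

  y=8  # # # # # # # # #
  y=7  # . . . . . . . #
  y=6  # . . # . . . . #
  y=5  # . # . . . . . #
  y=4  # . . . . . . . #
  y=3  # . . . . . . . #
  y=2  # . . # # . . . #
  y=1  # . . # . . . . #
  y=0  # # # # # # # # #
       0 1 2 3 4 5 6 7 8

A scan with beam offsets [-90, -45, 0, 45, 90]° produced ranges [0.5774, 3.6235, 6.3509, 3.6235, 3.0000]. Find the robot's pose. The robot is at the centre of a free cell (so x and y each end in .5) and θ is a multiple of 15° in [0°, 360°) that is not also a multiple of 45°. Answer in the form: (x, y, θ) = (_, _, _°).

The pose lattice has 44·16 = 704 candidates. Test each by forward raycasting.
  (1.5, 7.5, 300°): beam 2 = 1.9319 ≠ 3.6235 ✗
  (4.5, 3.5, 240°): beam 1 = 4.0415 ≠ 0.5774 ✗
  (6.5, 3.5, 15°): beam 1 = 2.5882 ≠ 0.5774 ✗
  (3.5, 7.5, 75°): beam 1 = 4.6587 ≠ 0.5774 ✗
  …
  (4.5, 6.5, 300°): r_1=0.5774, r_2=3.6235, r_3=6.3509, r_4=3.6235, r_5=3.0000 — all match ✓
No second candidate reproduces the full scan.

(x, y, θ) = (4.5, 6.5, 300°)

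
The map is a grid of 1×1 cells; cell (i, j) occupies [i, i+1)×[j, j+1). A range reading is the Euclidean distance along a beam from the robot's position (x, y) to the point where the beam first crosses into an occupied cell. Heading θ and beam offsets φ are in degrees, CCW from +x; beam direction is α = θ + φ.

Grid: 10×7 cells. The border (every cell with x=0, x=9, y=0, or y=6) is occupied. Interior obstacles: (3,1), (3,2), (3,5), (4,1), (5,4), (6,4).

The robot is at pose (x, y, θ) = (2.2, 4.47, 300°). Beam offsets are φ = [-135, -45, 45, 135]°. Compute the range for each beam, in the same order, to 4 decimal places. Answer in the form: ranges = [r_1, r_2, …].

beam 1: φ=-135°, α=165°
  d=(-0.9659,0.2588)  start (2,4)  tX=0.2071 tY=2.0478  stride 1/|dx|=1.0353 1/|dy|=3.8637
    cross x-line → (1,4), t=0.2071
    cross x-line → (0,4), t=1.2423 (wall)
  → r_1 = 1.2423
beam 2: φ=-45°, α=255°
  d=(-0.2588,-0.9659)  start (2,4)  tX=0.7727 tY=0.4866  stride 1/|dx|=3.8637 1/|dy|=1.0353
    cross y-line → (2,3), t=0.4866
    cross x-line → (1,3), t=0.7727
    cross y-line → (1,2), t=1.5219
    cross y-line → (1,1), t=2.5571
    cross y-line → (1,0), t=3.5924 (wall)
  → r_2 = 3.5924
beam 3: φ=45°, α=345°
  d=(0.9659,-0.2588)  start (2,4)  tX=0.8282 tY=1.8159  stride 1/|dx|=1.0353 1/|dy|=3.8637
    cross x-line → (3,4), t=0.8282
    cross y-line → (3,3), t=1.8159
    cross x-line → (4,3), t=1.8635
    cross x-line → (5,3), t=2.8988
    cross x-line → (6,3), t=3.9340
    cross x-line → (7,3), t=4.9693
    cross y-line → (7,2), t=5.6796
    cross x-line → (8,2), t=6.0046
    cross x-line → (9,2), t=7.0399 (wall)
  → r_3 = 7.0399
beam 4: φ=135°, α=75°
  d=(0.2588,0.9659)  start (2,4)  tX=3.0910 tY=0.5487  stride 1/|dx|=3.8637 1/|dy|=1.0353
    cross y-line → (2,5), t=0.5487
    cross y-line → (2,6), t=1.5840 (wall)
  → r_4 = 1.5840

ranges = [1.2423, 3.5924, 7.0399, 1.5840]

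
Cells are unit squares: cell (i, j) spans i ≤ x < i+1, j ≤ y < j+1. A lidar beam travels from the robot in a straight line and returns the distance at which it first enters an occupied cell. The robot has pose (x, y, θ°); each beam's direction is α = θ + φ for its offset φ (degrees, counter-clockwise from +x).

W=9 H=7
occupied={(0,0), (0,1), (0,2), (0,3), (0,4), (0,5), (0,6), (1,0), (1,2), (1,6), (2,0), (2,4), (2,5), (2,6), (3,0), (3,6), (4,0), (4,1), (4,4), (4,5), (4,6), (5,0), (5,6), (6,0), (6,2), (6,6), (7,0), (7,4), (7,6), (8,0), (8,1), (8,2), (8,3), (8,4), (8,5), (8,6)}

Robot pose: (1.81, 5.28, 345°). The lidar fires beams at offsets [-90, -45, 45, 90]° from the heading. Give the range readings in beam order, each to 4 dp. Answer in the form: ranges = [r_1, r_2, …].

ranges = [2.3604, 0.3800, 0.2194, 0.7341]

beam 1: φ=-90°, α=255°
  dir = (cos 255°, sin 255°) = (-0.2588, -0.9659); from cell (1,5)
  next x-line at t=3.1296, next y-line at t=0.2899; Δt_x=3.8637, Δt_y=1.0353
    y: enter (1,4) at t=0.2899
    y: enter (1,3) at t=1.3252
    y: enter (1,2) at t=2.3604 ← occupied
  → r_1 = 2.3604
beam 2: φ=-45°, α=300°
  dir = (cos 300°, sin 300°) = (0.5000, -0.8660); from cell (1,5)
  next x-line at t=0.3800, next y-line at t=0.3233; Δt_x=2.0000, Δt_y=1.1547
    y: enter (1,4) at t=0.3233
    x: enter (2,4) at t=0.3800 ← occupied
  → r_2 = 0.3800
beam 3: φ=45°, α=30°
  dir = (cos 30°, sin 30°) = (0.8660, 0.5000); from cell (1,5)
  next x-line at t=0.2194, next y-line at t=1.4400; Δt_x=1.1547, Δt_y=2.0000
    x: enter (2,5) at t=0.2194 ← occupied
  → r_3 = 0.2194
beam 4: φ=90°, α=75°
  dir = (cos 75°, sin 75°) = (0.2588, 0.9659); from cell (1,5)
  next x-line at t=0.7341, next y-line at t=0.7454; Δt_x=3.8637, Δt_y=1.0353
    x: enter (2,5) at t=0.7341 ← occupied
  → r_4 = 0.7341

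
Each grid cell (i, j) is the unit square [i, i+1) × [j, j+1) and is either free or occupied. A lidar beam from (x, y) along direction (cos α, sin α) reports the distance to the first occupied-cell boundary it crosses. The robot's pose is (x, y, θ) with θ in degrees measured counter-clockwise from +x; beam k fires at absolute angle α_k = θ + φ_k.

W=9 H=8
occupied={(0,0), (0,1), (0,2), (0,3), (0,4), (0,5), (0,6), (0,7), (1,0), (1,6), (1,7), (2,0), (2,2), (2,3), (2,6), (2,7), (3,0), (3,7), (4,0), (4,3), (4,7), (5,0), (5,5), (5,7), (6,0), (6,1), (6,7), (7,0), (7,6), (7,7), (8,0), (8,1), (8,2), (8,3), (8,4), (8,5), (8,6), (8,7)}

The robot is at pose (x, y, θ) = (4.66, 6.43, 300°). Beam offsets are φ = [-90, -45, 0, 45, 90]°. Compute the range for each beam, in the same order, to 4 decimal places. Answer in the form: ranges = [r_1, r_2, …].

beam 1: φ=-90°, α=210°
  cosα=-0.8660 sinα=-0.5000 | (4,6) | tMaxX 0.7621 tMaxY 0.8600 | tΔX 1.1547 tΔY 2.0000
    t=0.7621 [x] (3,6)
    t=0.8600 [y] (3,5)
    t=1.9168 [x] (2,5)
    t=2.8600 [y] (2,4)
    t=3.0715 [x] (1,4)
    t=4.2262 [x] (0,4) — stop
  → r_1 = 4.2262
beam 2: φ=-45°, α=255°
  cosα=-0.2588 sinα=-0.9659 | (4,6) | tMaxX 2.5500 tMaxY 0.4452 | tΔX 3.8637 tΔY 1.0353
    t=0.4452 [y] (4,5)
    t=1.4804 [y] (4,4)
    t=2.5157 [y] (4,3) — stop
  → r_2 = 2.5157
beam 3: φ=0°, α=300°
  cosα=0.5000 sinα=-0.8660 | (4,6) | tMaxX 0.6800 tMaxY 0.4965 | tΔX 2.0000 tΔY 1.1547
    t=0.4965 [y] (4,5)
    t=0.6800 [x] (5,5) — stop
  → r_3 = 0.6800
beam 4: φ=45°, α=345°
  cosα=0.9659 sinα=-0.2588 | (4,6) | tMaxX 0.3520 tMaxY 1.6614 | tΔX 1.0353 tΔY 3.8637
    t=0.3520 [x] (5,6)
    t=1.3873 [x] (6,6)
    t=1.6614 [y] (6,5)
    t=2.4225 [x] (7,5)
    t=3.4578 [x] (8,5) — stop
  → r_4 = 3.4578
beam 5: φ=90°, α=30°
  cosα=0.8660 sinα=0.5000 | (4,6) | tMaxX 0.3926 tMaxY 1.1400 | tΔX 1.1547 tΔY 2.0000
    t=0.3926 [x] (5,6)
    t=1.1400 [y] (5,7) — stop
  → r_5 = 1.1400

ranges = [4.2262, 2.5157, 0.6800, 3.4578, 1.1400]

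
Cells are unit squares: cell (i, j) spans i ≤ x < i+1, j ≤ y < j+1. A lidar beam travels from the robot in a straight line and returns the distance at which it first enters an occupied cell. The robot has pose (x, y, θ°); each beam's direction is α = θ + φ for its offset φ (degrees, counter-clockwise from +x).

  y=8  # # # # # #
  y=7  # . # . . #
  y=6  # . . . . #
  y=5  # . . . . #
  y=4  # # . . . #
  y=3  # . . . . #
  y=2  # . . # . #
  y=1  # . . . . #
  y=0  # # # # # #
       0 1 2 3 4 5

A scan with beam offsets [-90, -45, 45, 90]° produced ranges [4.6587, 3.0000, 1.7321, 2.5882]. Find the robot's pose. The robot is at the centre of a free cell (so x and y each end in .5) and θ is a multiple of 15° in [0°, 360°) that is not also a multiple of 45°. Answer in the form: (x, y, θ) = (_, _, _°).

Enumerate (i+0.5, j+0.5, θ) over the 25 free cells and 16 admissible headings. For each, cast all 4 beams and compare to the given ranges.
  (4.5, 6.5, 60°): beam 1 = 0.5774 ≠ 4.6587 ✗
  (4.5, 3.5, 255°): beam 1 = 2.5882 ≠ 4.6587 ✗
  (1.5, 6.5, 120°): beam 1 = 1.0000 ≠ 4.6587 ✗
  (1.5, 5.5, 195°): beam 1 = 1.9319 ≠ 4.6587 ✗
  …
  (3.5, 5.5, 345°): r_1=4.6587, r_2=3.0000, r_3=1.7321, r_4=2.5882 — all match ✓
No second candidate reproduces the full scan.

(x, y, θ) = (3.5, 5.5, 345°)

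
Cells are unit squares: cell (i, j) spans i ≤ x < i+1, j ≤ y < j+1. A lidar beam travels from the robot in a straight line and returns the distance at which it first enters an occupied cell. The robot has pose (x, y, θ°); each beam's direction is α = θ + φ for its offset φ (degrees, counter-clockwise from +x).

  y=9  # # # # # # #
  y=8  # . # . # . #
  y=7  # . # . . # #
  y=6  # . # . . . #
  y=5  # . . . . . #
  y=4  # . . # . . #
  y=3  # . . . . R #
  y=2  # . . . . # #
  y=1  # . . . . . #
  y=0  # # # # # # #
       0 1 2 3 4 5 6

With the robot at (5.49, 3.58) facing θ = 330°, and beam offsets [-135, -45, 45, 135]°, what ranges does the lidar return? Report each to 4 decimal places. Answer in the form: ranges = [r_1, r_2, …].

ranges = [4.6484, 0.6005, 0.5280, 4.5759]

beam 1: φ=-135°, α=195°
  direction (-0.9659, -0.2588); cell (5,3); t to first gridline: x 0.5073, y 2.2409 (then +1.0353 / +3.8637)
    (4,3) via x @ 0.5073
    (3,3) via x @ 1.5426
    (3,2) via y @ 2.2409
    (2,2) via x @ 2.5778
    (1,2) via x @ 3.6131
    (0,2) via x @ 4.6484  # hit
  → r_1 = 4.6484
beam 2: φ=-45°, α=285°
  direction (0.2588, -0.9659); cell (5,3); t to first gridline: x 1.9705, y 0.6005 (then +3.8637 / +1.0353)
    (5,2) via y @ 0.6005  # hit
  → r_2 = 0.6005
beam 3: φ=45°, α=15°
  direction (0.9659, 0.2588); cell (5,3); t to first gridline: x 0.5280, y 1.6228 (then +1.0353 / +3.8637)
    (6,3) via x @ 0.5280  # hit
  → r_3 = 0.5280
beam 4: φ=135°, α=105°
  direction (-0.2588, 0.9659); cell (5,3); t to first gridline: x 1.8932, y 0.4348 (then +3.8637 / +1.0353)
    (5,4) via y @ 0.4348
    (5,5) via y @ 1.4701
    (4,5) via x @ 1.8932
    (4,6) via y @ 2.5054
    (4,7) via y @ 3.5406
    (4,8) via y @ 4.5759  # hit
  → r_4 = 4.5759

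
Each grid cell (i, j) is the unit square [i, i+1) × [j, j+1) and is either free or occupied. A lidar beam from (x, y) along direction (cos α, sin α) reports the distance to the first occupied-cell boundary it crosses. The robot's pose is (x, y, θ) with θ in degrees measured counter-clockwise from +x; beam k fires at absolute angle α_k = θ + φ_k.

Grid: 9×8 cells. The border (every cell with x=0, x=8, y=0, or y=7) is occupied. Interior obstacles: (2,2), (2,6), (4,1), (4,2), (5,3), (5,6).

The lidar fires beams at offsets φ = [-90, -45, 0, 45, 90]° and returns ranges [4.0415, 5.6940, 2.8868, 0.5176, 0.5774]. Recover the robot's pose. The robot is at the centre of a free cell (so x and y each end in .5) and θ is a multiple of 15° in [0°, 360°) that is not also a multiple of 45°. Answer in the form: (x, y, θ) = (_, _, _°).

The pose lattice has 36·16 = 576 candidates. Test each by forward raycasting.
  (1.5, 4.5, 255°): beam 1 = 0.5176 ≠ 4.0415 ✗
  (5.5, 1.5, 60°): beam 1 = 1.0000 ≠ 4.0415 ✗
  (5.5, 2.5, 345°): beam 1 = 1.5529 ≠ 4.0415 ✗
  …
  (4.5, 6.5, 300°): r_1=4.0415, r_2=5.6940, r_3=2.8868, r_4=0.5176, r_5=0.5774 — all match ✓
No second candidate reproduces the full scan.

(x, y, θ) = (4.5, 6.5, 300°)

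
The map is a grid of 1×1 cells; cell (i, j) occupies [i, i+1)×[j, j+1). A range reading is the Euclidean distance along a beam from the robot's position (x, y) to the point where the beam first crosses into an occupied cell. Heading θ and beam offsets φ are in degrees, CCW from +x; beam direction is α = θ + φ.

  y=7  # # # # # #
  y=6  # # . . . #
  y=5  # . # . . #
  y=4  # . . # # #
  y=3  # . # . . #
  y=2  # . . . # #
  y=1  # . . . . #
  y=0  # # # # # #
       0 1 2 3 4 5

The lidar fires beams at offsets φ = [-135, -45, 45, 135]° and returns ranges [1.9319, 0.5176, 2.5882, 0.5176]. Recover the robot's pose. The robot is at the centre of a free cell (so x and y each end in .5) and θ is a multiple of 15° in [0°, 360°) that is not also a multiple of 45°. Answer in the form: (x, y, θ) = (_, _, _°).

Enumerate (i+0.5, j+0.5, θ) over the 18 free cells and 16 admissible headings. For each, cast all 4 beams and compare to the given ranges.
  (4.5, 6.5, 330°): beam 2 = 1.5529 ≠ 0.5176 ✗
  (2.5, 6.5, 285°): beam 1 = 0.5774 ≠ 1.9319 ✗
  (4.5, 5.5, 285°): beam 1 = 2.8868 ≠ 1.9319 ✗
  …
  (1.5, 3.5, 240°): r_1=1.9319, r_2=0.5176, r_3=2.5882, r_4=0.5176 — all match ✓
No second candidate reproduces the full scan.

(x, y, θ) = (1.5, 3.5, 240°)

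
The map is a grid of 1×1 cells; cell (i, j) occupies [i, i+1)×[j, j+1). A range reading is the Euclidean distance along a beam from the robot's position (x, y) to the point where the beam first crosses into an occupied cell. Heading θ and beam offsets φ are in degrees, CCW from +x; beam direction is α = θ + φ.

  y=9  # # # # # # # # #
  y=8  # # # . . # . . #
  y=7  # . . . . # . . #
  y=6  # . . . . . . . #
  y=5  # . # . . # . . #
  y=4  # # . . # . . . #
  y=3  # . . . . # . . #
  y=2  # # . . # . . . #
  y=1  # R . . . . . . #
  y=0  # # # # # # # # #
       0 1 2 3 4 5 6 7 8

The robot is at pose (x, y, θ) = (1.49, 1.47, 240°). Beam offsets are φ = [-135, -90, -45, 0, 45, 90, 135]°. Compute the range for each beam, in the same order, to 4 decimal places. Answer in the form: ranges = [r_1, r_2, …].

beam 1: φ=-135°, α=105°
  direction (-0.2588, 0.9659); cell (1,1); t to first gridline: x 1.8932, y 0.5487 (then +3.8637 / +1.0353)
    (1,2) via y @ 0.5487  # hit
  → r_1 = 0.5487
beam 2: φ=-90°, α=150°
  direction (-0.8660, 0.5000); cell (1,1); t to first gridline: x 0.5658, y 1.0600 (then +1.1547 / +2.0000)
    (0,1) via x @ 0.5658  # hit
  → r_2 = 0.5658
beam 3: φ=-45°, α=195°
  direction (-0.9659, -0.2588); cell (1,1); t to first gridline: x 0.5073, y 1.8159 (then +1.0353 / +3.8637)
    (0,1) via x @ 0.5073  # hit
  → r_3 = 0.5073
beam 4: φ=0°, α=240°
  direction (-0.5000, -0.8660); cell (1,1); t to first gridline: x 0.9800, y 0.5427 (then +2.0000 / +1.1547)
    (1,0) via y @ 0.5427  # hit
  → r_4 = 0.5427
beam 5: φ=45°, α=285°
  direction (0.2588, -0.9659); cell (1,1); t to first gridline: x 1.9705, y 0.4866 (then +3.8637 / +1.0353)
    (1,0) via y @ 0.4866  # hit
  → r_5 = 0.4866
beam 6: φ=90°, α=330°
  direction (0.8660, -0.5000); cell (1,1); t to first gridline: x 0.5889, y 0.9400 (then +1.1547 / +2.0000)
    (2,1) via x @ 0.5889
    (2,0) via y @ 0.9400  # hit
  → r_6 = 0.9400
beam 7: φ=135°, α=15°
  direction (0.9659, 0.2588); cell (1,1); t to first gridline: x 0.5280, y 2.0478 (then +1.0353 / +3.8637)
    (2,1) via x @ 0.5280
    (3,1) via x @ 1.5633
    (3,2) via y @ 2.0478
    (4,2) via x @ 2.5985  # hit
  → r_7 = 2.5985

ranges = [0.5487, 0.5658, 0.5073, 0.5427, 0.4866, 0.9400, 2.5985]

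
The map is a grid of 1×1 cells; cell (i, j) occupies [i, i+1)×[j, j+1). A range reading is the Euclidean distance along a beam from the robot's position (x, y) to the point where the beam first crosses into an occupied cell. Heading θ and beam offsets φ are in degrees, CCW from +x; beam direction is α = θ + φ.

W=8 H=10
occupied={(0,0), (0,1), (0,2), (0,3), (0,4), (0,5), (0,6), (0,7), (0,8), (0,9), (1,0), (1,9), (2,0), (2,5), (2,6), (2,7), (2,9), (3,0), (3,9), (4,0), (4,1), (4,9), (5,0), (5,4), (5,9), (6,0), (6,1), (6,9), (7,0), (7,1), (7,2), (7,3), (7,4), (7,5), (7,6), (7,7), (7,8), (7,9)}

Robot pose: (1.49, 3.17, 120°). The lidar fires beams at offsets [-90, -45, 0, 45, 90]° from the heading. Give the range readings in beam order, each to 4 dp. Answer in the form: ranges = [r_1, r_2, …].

beam 1: φ=-90°, α=30°
  dir = (cos 30°, sin 30°) = (0.8660, 0.5000); from cell (1,3)
  next x-line at t=0.5889, next y-line at t=1.6600; Δt_x=1.1547, Δt_y=2.0000
    x: enter (2,3) at t=0.5889
    y: enter (2,4) at t=1.6600
    x: enter (3,4) at t=1.7436
    x: enter (4,4) at t=2.8983
    y: enter (4,5) at t=3.6600
    x: enter (5,5) at t=4.0530
    x: enter (6,5) at t=5.2077
    y: enter (6,6) at t=5.6600
    x: enter (7,6) at t=6.3624 ← occupied
  → r_1 = 6.3624
beam 2: φ=-45°, α=75°
  dir = (cos 75°, sin 75°) = (0.2588, 0.9659); from cell (1,3)
  next x-line at t=1.9705, next y-line at t=0.8593; Δt_x=3.8637, Δt_y=1.0353
    y: enter (1,4) at t=0.8593
    y: enter (1,5) at t=1.8946
    x: enter (2,5) at t=1.9705 ← occupied
  → r_2 = 1.9705
beam 3: φ=0°, α=120°
  dir = (cos 120°, sin 120°) = (-0.5000, 0.8660); from cell (1,3)
  next x-line at t=0.9800, next y-line at t=0.9584; Δt_x=2.0000, Δt_y=1.1547
    y: enter (1,4) at t=0.9584
    x: enter (0,4) at t=0.9800 ← occupied
  → r_3 = 0.9800
beam 4: φ=45°, α=165°
  dir = (cos 165°, sin 165°) = (-0.9659, 0.2588); from cell (1,3)
  next x-line at t=0.5073, next y-line at t=3.2069; Δt_x=1.0353, Δt_y=3.8637
    x: enter (0,3) at t=0.5073 ← occupied
  → r_4 = 0.5073
beam 5: φ=90°, α=210°
  dir = (cos 210°, sin 210°) = (-0.8660, -0.5000); from cell (1,3)
  next x-line at t=0.5658, next y-line at t=0.3400; Δt_x=1.1547, Δt_y=2.0000
    y: enter (1,2) at t=0.3400
    x: enter (0,2) at t=0.5658 ← occupied
  → r_5 = 0.5658

ranges = [6.3624, 1.9705, 0.9800, 0.5073, 0.5658]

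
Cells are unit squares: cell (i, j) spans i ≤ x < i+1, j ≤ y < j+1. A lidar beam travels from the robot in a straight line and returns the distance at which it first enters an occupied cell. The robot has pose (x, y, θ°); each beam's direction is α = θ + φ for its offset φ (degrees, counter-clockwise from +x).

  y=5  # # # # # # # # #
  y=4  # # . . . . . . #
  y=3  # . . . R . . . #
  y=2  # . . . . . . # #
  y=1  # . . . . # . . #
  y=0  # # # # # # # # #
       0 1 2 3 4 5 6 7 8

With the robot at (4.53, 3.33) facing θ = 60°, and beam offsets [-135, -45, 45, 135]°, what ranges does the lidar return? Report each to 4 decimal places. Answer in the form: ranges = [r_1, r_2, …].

ranges = [1.8159, 3.5924, 1.7289, 3.6545]

beam 1: φ=-135°, α=285°
  cosα=0.2588 sinα=-0.9659 | (4,3) | tMaxX 1.8159 tMaxY 0.3416 | tΔX 3.8637 tΔY 1.0353
    t=0.3416 [y] (4,2)
    t=1.3769 [y] (4,1)
    t=1.8159 [x] (5,1) — stop
  → r_1 = 1.8159
beam 2: φ=-45°, α=15°
  cosα=0.9659 sinα=0.2588 | (4,3) | tMaxX 0.4866 tMaxY 2.5887 | tΔX 1.0353 tΔY 3.8637
    t=0.4866 [x] (5,3)
    t=1.5219 [x] (6,3)
    t=2.5571 [x] (7,3)
    t=2.5887 [y] (7,4)
    t=3.5924 [x] (8,4) — stop
  → r_2 = 3.5924
beam 3: φ=45°, α=105°
  cosα=-0.2588 sinα=0.9659 | (4,3) | tMaxX 2.0478 tMaxY 0.6936 | tΔX 3.8637 tΔY 1.0353
    t=0.6936 [y] (4,4)
    t=1.7289 [y] (4,5) — stop
  → r_3 = 1.7289
beam 4: φ=135°, α=195°
  cosα=-0.9659 sinα=-0.2588 | (4,3) | tMaxX 0.5487 tMaxY 1.2750 | tΔX 1.0353 tΔY 3.8637
    t=0.5487 [x] (3,3)
    t=1.2750 [y] (3,2)
    t=1.5840 [x] (2,2)
    t=2.6192 [x] (1,2)
    t=3.6545 [x] (0,2) — stop
  → r_4 = 3.6545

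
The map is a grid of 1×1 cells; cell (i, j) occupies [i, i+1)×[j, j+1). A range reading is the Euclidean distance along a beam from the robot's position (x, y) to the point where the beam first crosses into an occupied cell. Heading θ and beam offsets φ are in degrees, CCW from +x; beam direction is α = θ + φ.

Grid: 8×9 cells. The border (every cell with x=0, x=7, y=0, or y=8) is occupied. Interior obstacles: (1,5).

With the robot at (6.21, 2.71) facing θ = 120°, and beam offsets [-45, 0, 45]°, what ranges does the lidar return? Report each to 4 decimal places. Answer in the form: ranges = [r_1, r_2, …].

beam 1: φ=-45°, α=75°
  direction (0.2588, 0.9659); cell (6,2); t to first gridline: x 3.0523, y 0.3002 (then +3.8637 / +1.0353)
    (6,3) via y @ 0.3002
    (6,4) via y @ 1.3355
    (6,5) via y @ 2.3708
    (7,5) via x @ 3.0523  # hit
  → r_1 = 3.0523
beam 2: φ=0°, α=120°
  direction (-0.5000, 0.8660); cell (6,2); t to first gridline: x 0.4200, y 0.3349 (then +2.0000 / +1.1547)
    (6,3) via y @ 0.3349
    (5,3) via x @ 0.4200
    (5,4) via y @ 1.4896
    (4,4) via x @ 2.4200
    (4,5) via y @ 2.6443
    (4,6) via y @ 3.7990
    (3,6) via x @ 4.4200
    (3,7) via y @ 4.9537
    (3,8) via y @ 6.1084  # hit
  → r_2 = 6.1084
beam 3: φ=45°, α=165°
  direction (-0.9659, 0.2588); cell (6,2); t to first gridline: x 0.2174, y 1.1205 (then +1.0353 / +3.8637)
    (5,2) via x @ 0.2174
    (5,3) via y @ 1.1205
    (4,3) via x @ 1.2527
    (3,3) via x @ 2.2880
    (2,3) via x @ 3.3232
    (1,3) via x @ 4.3585
    (1,4) via y @ 4.9842
    (0,4) via x @ 5.3938  # hit
  → r_3 = 5.3938

ranges = [3.0523, 6.1084, 5.3938]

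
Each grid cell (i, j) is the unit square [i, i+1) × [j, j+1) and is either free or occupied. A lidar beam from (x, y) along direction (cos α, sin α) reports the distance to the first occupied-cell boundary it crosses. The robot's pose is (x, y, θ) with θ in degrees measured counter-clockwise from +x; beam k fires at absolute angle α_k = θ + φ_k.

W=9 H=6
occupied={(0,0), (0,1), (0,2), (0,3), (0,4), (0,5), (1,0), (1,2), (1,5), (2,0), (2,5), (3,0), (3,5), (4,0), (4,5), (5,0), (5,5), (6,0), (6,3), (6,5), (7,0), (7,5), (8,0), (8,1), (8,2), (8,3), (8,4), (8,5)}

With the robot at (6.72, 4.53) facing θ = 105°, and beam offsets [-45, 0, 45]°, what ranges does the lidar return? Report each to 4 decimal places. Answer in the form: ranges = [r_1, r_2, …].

beam 1: φ=-45°, α=60°
  cosα=0.5000 sinα=0.8660 | (6,4) | tMaxX 0.5600 tMaxY 0.5427 | tΔX 2.0000 tΔY 1.1547
    t=0.5427 [y] (6,5) — stop
  → r_1 = 0.5427
beam 2: φ=0°, α=105°
  cosα=-0.2588 sinα=0.9659 | (6,4) | tMaxX 2.7819 tMaxY 0.4866 | tΔX 3.8637 tΔY 1.0353
    t=0.4866 [y] (6,5) — stop
  → r_2 = 0.4866
beam 3: φ=45°, α=150°
  cosα=-0.8660 sinα=0.5000 | (6,4) | tMaxX 0.8314 tMaxY 0.9400 | tΔX 1.1547 tΔY 2.0000
    t=0.8314 [x] (5,4)
    t=0.9400 [y] (5,5) — stop
  → r_3 = 0.9400

ranges = [0.5427, 0.4866, 0.9400]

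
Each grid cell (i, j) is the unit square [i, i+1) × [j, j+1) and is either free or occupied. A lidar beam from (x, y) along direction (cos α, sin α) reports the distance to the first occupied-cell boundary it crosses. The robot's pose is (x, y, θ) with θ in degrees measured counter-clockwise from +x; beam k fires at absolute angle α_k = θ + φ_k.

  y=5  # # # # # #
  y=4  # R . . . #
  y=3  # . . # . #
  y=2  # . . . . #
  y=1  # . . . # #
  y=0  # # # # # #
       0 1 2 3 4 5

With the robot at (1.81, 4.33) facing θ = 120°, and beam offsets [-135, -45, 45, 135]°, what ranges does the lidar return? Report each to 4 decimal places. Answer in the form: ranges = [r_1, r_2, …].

beam 1: φ=-135°, α=345°
  direction (0.9659, -0.2588); cell (1,4); t to first gridline: x 0.1967, y 1.2750 (then +1.0353 / +3.8637)
    (2,4) via x @ 0.1967
    (3,4) via x @ 1.2320
    (3,3) via y @ 1.2750  # hit
  → r_1 = 1.2750
beam 2: φ=-45°, α=75°
  direction (0.2588, 0.9659); cell (1,4); t to first gridline: x 0.7341, y 0.6936 (then +3.8637 / +1.0353)
    (1,5) via y @ 0.6936  # hit
  → r_2 = 0.6936
beam 3: φ=45°, α=165°
  direction (-0.9659, 0.2588); cell (1,4); t to first gridline: x 0.8386, y 2.5887 (then +1.0353 / +3.8637)
    (0,4) via x @ 0.8386  # hit
  → r_3 = 0.8386
beam 4: φ=135°, α=255°
  direction (-0.2588, -0.9659); cell (1,4); t to first gridline: x 3.1296, y 0.3416 (then +3.8637 / +1.0353)
    (1,3) via y @ 0.3416
    (1,2) via y @ 1.3769
    (1,1) via y @ 2.4122
    (0,1) via x @ 3.1296  # hit
  → r_4 = 3.1296

ranges = [1.2750, 0.6936, 0.8386, 3.1296]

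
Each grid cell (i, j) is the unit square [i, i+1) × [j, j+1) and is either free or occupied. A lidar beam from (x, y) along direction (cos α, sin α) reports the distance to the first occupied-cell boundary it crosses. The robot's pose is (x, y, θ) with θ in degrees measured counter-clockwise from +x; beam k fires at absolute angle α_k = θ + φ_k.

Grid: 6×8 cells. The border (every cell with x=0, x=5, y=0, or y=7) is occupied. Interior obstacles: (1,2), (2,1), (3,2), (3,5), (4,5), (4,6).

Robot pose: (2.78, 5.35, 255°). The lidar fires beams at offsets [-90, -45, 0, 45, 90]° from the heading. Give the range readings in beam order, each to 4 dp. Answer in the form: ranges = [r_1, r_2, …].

beam 1: φ=-90°, α=165°
  cosα=-0.9659 sinα=0.2588 | (2,5) | tMaxX 0.8075 tMaxY 2.5114 | tΔX 1.0353 tΔY 3.8637
    t=0.8075 [x] (1,5)
    t=1.8428 [x] (0,5) — stop
  → r_1 = 1.8428
beam 2: φ=-45°, α=210°
  cosα=-0.8660 sinα=-0.5000 | (2,5) | tMaxX 0.9007 tMaxY 0.7000 | tΔX 1.1547 tΔY 2.0000
    t=0.7000 [y] (2,4)
    t=0.9007 [x] (1,4)
    t=2.0554 [x] (0,4) — stop
  → r_2 = 2.0554
beam 3: φ=0°, α=255°
  cosα=-0.2588 sinα=-0.9659 | (2,5) | tMaxX 3.0137 tMaxY 0.3623 | tΔX 3.8637 tΔY 1.0353
    t=0.3623 [y] (2,4)
    t=1.3976 [y] (2,3)
    t=2.4329 [y] (2,2)
    t=3.0137 [x] (1,2) — stop
  → r_3 = 3.0137
beam 4: φ=45°, α=300°
  cosα=0.5000 sinα=-0.8660 | (2,5) | tMaxX 0.4400 tMaxY 0.4041 | tΔX 2.0000 tΔY 1.1547
    t=0.4041 [y] (2,4)
    t=0.4400 [x] (3,4)
    t=1.5588 [y] (3,3)
    t=2.4400 [x] (4,3)
    t=2.7135 [y] (4,2)
    t=3.8682 [y] (4,1)
    t=4.4400 [x] (5,1) — stop
  → r_4 = 4.4400
beam 5: φ=90°, α=345°
  cosα=0.9659 sinα=-0.2588 | (2,5) | tMaxX 0.2278 tMaxY 1.3523 | tΔX 1.0353 tΔY 3.8637
    t=0.2278 [x] (3,5) — stop
  → r_5 = 0.2278

ranges = [1.8428, 2.0554, 3.0137, 4.4400, 0.2278]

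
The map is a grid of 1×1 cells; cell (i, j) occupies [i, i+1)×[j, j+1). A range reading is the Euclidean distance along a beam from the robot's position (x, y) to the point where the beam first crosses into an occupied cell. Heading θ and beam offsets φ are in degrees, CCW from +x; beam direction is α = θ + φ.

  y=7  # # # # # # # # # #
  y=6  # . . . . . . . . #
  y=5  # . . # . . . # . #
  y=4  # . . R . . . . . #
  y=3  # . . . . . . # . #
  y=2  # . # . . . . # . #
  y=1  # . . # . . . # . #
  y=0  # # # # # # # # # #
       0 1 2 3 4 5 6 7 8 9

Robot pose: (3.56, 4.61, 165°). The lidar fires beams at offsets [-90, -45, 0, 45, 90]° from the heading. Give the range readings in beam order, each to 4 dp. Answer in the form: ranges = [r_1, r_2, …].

beam 1: φ=-90°, α=75°
  dir = (cos 75°, sin 75°) = (0.2588, 0.9659); from cell (3,4)
  next x-line at t=1.7000, next y-line at t=0.4038; Δt_x=3.8637, Δt_y=1.0353
    y: enter (3,5) at t=0.4038 ← occupied
  → r_1 = 0.4038
beam 2: φ=-45°, α=120°
  dir = (cos 120°, sin 120°) = (-0.5000, 0.8660); from cell (3,4)
  next x-line at t=1.1200, next y-line at t=0.4503; Δt_x=2.0000, Δt_y=1.1547
    y: enter (3,5) at t=0.4503 ← occupied
  → r_2 = 0.4503
beam 3: φ=0°, α=165°
  dir = (cos 165°, sin 165°) = (-0.9659, 0.2588); from cell (3,4)
  next x-line at t=0.5798, next y-line at t=1.5068; Δt_x=1.0353, Δt_y=3.8637
    x: enter (2,4) at t=0.5798
    y: enter (2,5) at t=1.5068
    x: enter (1,5) at t=1.6150
    x: enter (0,5) at t=2.6503 ← occupied
  → r_3 = 2.6503
beam 4: φ=45°, α=210°
  dir = (cos 210°, sin 210°) = (-0.8660, -0.5000); from cell (3,4)
  next x-line at t=0.6466, next y-line at t=1.2200; Δt_x=1.1547, Δt_y=2.0000
    x: enter (2,4) at t=0.6466
    y: enter (2,3) at t=1.2200
    x: enter (1,3) at t=1.8013
    x: enter (0,3) at t=2.9560 ← occupied
  → r_4 = 2.9560
beam 5: φ=90°, α=255°
  dir = (cos 255°, sin 255°) = (-0.2588, -0.9659); from cell (3,4)
  next x-line at t=2.1637, next y-line at t=0.6315; Δt_x=3.8637, Δt_y=1.0353
    y: enter (3,3) at t=0.6315
    y: enter (3,2) at t=1.6668
    x: enter (2,2) at t=2.1637 ← occupied
  → r_5 = 2.1637

ranges = [0.4038, 0.4503, 2.6503, 2.9560, 2.1637]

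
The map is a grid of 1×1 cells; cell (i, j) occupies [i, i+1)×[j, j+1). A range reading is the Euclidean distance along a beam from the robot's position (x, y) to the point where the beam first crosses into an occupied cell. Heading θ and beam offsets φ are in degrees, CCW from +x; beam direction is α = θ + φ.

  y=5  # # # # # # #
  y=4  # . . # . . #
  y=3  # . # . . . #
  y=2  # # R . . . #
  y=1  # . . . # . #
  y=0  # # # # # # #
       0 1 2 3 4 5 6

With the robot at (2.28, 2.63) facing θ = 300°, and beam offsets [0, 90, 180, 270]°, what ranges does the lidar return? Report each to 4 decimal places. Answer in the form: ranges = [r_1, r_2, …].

beam 1: φ=0°, α=300°
  dir = (cos 300°, sin 300°) = (0.5000, -0.8660); from cell (2,2)
  next x-line at t=1.4400, next y-line at t=0.7275; Δt_x=2.0000, Δt_y=1.1547
    y: enter (2,1) at t=0.7275
    x: enter (3,1) at t=1.4400
    y: enter (3,0) at t=1.8822 ← occupied
  → r_1 = 1.8822
beam 2: φ=90°, α=30°
  dir = (cos 30°, sin 30°) = (0.8660, 0.5000); from cell (2,2)
  next x-line at t=0.8314, next y-line at t=0.7400; Δt_x=1.1547, Δt_y=2.0000
    y: enter (2,3) at t=0.7400 ← occupied
  → r_2 = 0.7400
beam 3: φ=180°, α=120°
  dir = (cos 120°, sin 120°) = (-0.5000, 0.8660); from cell (2,2)
  next x-line at t=0.5600, next y-line at t=0.4272; Δt_x=2.0000, Δt_y=1.1547
    y: enter (2,3) at t=0.4272 ← occupied
  → r_3 = 0.4272
beam 4: φ=270°, α=210°
  dir = (cos 210°, sin 210°) = (-0.8660, -0.5000); from cell (2,2)
  next x-line at t=0.3233, next y-line at t=1.2600; Δt_x=1.1547, Δt_y=2.0000
    x: enter (1,2) at t=0.3233 ← occupied
  → r_4 = 0.3233

ranges = [1.8822, 0.7400, 0.4272, 0.3233]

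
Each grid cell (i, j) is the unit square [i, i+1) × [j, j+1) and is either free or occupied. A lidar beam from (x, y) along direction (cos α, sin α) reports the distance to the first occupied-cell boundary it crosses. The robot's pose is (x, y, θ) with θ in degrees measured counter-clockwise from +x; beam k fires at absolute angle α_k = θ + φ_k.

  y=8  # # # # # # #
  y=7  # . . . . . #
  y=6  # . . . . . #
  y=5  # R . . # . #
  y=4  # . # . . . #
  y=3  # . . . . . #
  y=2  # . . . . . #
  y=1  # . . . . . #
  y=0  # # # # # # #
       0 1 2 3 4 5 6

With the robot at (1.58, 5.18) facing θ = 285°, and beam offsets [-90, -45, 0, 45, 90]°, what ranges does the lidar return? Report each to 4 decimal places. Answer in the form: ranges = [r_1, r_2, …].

ranges = [0.6005, 1.1600, 4.3275, 0.4850, 2.5054]

beam 1: φ=-90°, α=195°
  dir = (cos 195°, sin 195°) = (-0.9659, -0.2588); from cell (1,5)
  next x-line at t=0.6005, next y-line at t=0.6955; Δt_x=1.0353, Δt_y=3.8637
    x: enter (0,5) at t=0.6005 ← occupied
  → r_1 = 0.6005
beam 2: φ=-45°, α=240°
  dir = (cos 240°, sin 240°) = (-0.5000, -0.8660); from cell (1,5)
  next x-line at t=1.1600, next y-line at t=0.2078; Δt_x=2.0000, Δt_y=1.1547
    y: enter (1,4) at t=0.2078
    x: enter (0,4) at t=1.1600 ← occupied
  → r_2 = 1.1600
beam 3: φ=0°, α=285°
  dir = (cos 285°, sin 285°) = (0.2588, -0.9659); from cell (1,5)
  next x-line at t=1.6228, next y-line at t=0.1863; Δt_x=3.8637, Δt_y=1.0353
    y: enter (1,4) at t=0.1863
    y: enter (1,3) at t=1.2216
    x: enter (2,3) at t=1.6228
    y: enter (2,2) at t=2.2569
    y: enter (2,1) at t=3.2922
    y: enter (2,0) at t=4.3275 ← occupied
  → r_3 = 4.3275
beam 4: φ=45°, α=330°
  dir = (cos 330°, sin 330°) = (0.8660, -0.5000); from cell (1,5)
  next x-line at t=0.4850, next y-line at t=0.3600; Δt_x=1.1547, Δt_y=2.0000
    y: enter (1,4) at t=0.3600
    x: enter (2,4) at t=0.4850 ← occupied
  → r_4 = 0.4850
beam 5: φ=90°, α=15°
  dir = (cos 15°, sin 15°) = (0.9659, 0.2588); from cell (1,5)
  next x-line at t=0.4348, next y-line at t=3.1682; Δt_x=1.0353, Δt_y=3.8637
    x: enter (2,5) at t=0.4348
    x: enter (3,5) at t=1.4701
    x: enter (4,5) at t=2.5054 ← occupied
  → r_5 = 2.5054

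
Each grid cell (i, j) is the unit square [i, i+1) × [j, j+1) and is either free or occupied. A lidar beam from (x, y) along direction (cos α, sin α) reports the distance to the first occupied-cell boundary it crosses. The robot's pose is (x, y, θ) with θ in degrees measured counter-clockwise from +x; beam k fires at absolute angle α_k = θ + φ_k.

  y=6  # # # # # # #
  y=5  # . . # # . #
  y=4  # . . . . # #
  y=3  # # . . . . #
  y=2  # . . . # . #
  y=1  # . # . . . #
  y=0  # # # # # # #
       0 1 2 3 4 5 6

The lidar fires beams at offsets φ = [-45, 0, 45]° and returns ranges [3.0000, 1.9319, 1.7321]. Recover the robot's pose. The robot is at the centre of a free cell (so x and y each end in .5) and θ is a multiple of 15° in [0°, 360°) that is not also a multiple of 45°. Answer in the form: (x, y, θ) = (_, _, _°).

The pose lattice has 19·16 = 304 candidates. Test each by forward raycasting.
  (2.5, 2.5, 300°): beam 1 = 0.5176 ≠ 3.0000 ✗
  (5.5, 3.5, 195°): beam 1 = 5.0000 ≠ 3.0000 ✗
  (2.5, 5.5, 345°): beam 2 = 0.5176 ≠ 1.9319 ✗
  (2.5, 2.5, 105°): beam 1 = 2.8868 ≠ 3.0000 ✗
  …
  (1.5, 4.5, 15°): r_1=3.0000, r_2=1.9319, r_3=1.7321 — all match ✓
Only this pose fits every beam.

(x, y, θ) = (1.5, 4.5, 15°)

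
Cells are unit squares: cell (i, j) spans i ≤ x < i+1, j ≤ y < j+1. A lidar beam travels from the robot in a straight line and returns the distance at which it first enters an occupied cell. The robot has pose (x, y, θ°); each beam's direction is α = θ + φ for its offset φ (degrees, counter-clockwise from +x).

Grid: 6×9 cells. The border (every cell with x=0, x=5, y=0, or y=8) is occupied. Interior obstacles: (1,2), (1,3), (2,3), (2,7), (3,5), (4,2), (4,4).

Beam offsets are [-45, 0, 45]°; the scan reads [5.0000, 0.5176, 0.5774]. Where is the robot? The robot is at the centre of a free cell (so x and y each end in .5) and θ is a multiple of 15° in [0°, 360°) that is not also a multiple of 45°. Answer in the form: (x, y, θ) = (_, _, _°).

(x, y, θ) = (3.5, 3.5, 165°)

The pose lattice has 21·16 = 336 candidates. Test each by forward raycasting.
  (3.5, 3.5, 120°): beam 1 = 1.5529 ≠ 5.0000 ✗
  (2.5, 4.5, 150°): beam 1 = 3.6235 ≠ 5.0000 ✗
  (3.5, 7.5, 345°): beam 1 = 2.8868 ≠ 5.0000 ✗
  (2.5, 6.5, 345°): beam 1 = 1.0000 ≠ 5.0000 ✗
  (2.5, 6.5, 300°): beam 1 = 2.5882 ≠ 5.0000 ✗
  …
  (3.5, 3.5, 165°): r_1=5.0000, r_2=0.5176, r_3=0.5774 — all match ✓
Only this pose fits every beam.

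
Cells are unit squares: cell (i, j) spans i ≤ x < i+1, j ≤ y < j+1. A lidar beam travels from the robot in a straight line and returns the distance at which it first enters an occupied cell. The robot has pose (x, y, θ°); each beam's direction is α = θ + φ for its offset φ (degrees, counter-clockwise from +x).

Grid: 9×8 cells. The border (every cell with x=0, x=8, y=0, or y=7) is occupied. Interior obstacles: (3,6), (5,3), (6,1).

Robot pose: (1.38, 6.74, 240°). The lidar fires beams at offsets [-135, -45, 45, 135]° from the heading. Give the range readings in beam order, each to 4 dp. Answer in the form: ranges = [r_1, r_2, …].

ranges = [0.2692, 0.3934, 5.9425, 1.0046]

beam 1: φ=-135°, α=105°
  dir = (cos 105°, sin 105°) = (-0.2588, 0.9659); from cell (1,6)
  next x-line at t=1.4682, next y-line at t=0.2692; Δt_x=3.8637, Δt_y=1.0353
    y: enter (1,7) at t=0.2692 ← occupied
  → r_1 = 0.2692
beam 2: φ=-45°, α=195°
  dir = (cos 195°, sin 195°) = (-0.9659, -0.2588); from cell (1,6)
  next x-line at t=0.3934, next y-line at t=2.8591; Δt_x=1.0353, Δt_y=3.8637
    x: enter (0,6) at t=0.3934 ← occupied
  → r_2 = 0.3934
beam 3: φ=45°, α=285°
  dir = (cos 285°, sin 285°) = (0.2588, -0.9659); from cell (1,6)
  next x-line at t=2.3955, next y-line at t=0.7661; Δt_x=3.8637, Δt_y=1.0353
    y: enter (1,5) at t=0.7661
    y: enter (1,4) at t=1.8014
    x: enter (2,4) at t=2.3955
    y: enter (2,3) at t=2.8367
    y: enter (2,2) at t=3.8719
    y: enter (2,1) at t=4.9072
    y: enter (2,0) at t=5.9425 ← occupied
  → r_3 = 5.9425
beam 4: φ=135°, α=15°
  dir = (cos 15°, sin 15°) = (0.9659, 0.2588); from cell (1,6)
  next x-line at t=0.6419, next y-line at t=1.0046; Δt_x=1.0353, Δt_y=3.8637
    x: enter (2,6) at t=0.6419
    y: enter (2,7) at t=1.0046 ← occupied
  → r_4 = 1.0046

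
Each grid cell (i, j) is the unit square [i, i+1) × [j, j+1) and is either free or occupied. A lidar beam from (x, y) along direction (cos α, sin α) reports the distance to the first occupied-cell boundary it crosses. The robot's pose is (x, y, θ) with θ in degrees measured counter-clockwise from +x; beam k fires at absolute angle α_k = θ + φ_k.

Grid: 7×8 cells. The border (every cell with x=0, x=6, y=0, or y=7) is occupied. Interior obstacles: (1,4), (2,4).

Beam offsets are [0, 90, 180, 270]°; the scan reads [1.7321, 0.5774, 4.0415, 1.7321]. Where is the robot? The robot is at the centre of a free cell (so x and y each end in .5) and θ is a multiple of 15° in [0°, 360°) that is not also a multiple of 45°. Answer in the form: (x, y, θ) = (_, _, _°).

(x, y, θ) = (2.5, 5.5, 150°)

Candidates: 28 free-cell centres × 16 headings = 448 poses. Raycast each; keep the one whose scan matches to 4 dp.
  (5.5, 1.5, 345°): beam 1 = 0.5176 ≠ 1.7321 ✗
  (1.5, 5.5, 210°): beam 1 = 0.5774 ≠ 1.7321 ✗
  (1.5, 5.5, 165°): beam 1 = 0.5176 ≠ 1.7321 ✗
  (5.5, 5.5, 30°): beam 1 = 0.5774 ≠ 1.7321 ✗
  …
  (2.5, 5.5, 150°): r_1=1.7321, r_2=0.5774, r_3=4.0415, r_4=1.7321 — all match ✓
No second candidate reproduces the full scan.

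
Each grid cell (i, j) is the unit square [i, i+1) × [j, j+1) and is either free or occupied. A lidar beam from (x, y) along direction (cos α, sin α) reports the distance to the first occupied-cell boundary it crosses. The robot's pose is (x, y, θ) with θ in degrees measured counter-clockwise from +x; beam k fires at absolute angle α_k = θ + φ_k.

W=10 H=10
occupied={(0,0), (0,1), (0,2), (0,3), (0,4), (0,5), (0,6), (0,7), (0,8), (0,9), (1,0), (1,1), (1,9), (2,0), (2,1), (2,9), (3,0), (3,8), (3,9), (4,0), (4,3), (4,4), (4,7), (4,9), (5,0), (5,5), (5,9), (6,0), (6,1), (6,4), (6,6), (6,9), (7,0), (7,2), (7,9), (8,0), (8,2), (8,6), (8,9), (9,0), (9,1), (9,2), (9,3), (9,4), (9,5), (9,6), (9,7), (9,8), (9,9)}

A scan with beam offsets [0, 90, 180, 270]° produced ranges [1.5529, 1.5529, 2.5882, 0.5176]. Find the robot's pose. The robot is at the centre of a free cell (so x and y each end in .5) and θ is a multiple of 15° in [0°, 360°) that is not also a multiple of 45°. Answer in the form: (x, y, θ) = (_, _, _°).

(x, y, θ) = (6.5, 3.5, 195°)

The pose lattice has 51·16 = 816 candidates. Test each by forward raycasting.
  (3.5, 3.5, 195°): beam 1 = 2.5882 ≠ 1.5529 ✗
  (1.5, 8.5, 255°): beam 1 = 1.9319 ≠ 1.5529 ✗
  (7.5, 5.5, 60°): beam 1 = 1.0000 ≠ 1.5529 ✗
  …
  (6.5, 3.5, 195°): r_1=1.5529, r_2=1.5529, r_3=2.5882, r_4=0.5176 — all match ✓
No second candidate reproduces the full scan.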